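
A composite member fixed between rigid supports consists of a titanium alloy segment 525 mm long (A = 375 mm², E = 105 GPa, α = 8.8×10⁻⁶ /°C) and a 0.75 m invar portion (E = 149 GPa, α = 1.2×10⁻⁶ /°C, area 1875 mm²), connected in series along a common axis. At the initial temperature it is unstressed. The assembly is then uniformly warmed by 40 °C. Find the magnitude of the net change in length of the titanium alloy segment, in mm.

|ΔL| ≈ 0.00101 mm

If the supports were absent, the total length change would be Σ αᵢΔT Lᵢ = 8.8×10⁻⁶×40×525 + 1.2×10⁻⁶×40×750 = 0.2208 mm.
Since the ends are fixed, an axial force P builds up, equal in every segment, with P · Σ Lᵢ/(AᵢEᵢ) = δ_free.
The series flexibility is Σ Lᵢ/(AᵢEᵢ) = 525/(375×105×10³) + 750/(1875×149×10³) = 1.602×10⁻⁵ mm/N.
P = 0.2208 / 1.602×10⁻⁵ = 13780 N = 13.78 kN, compressive.
For the titanium alloy segment, free thermal change = 8.8×10⁻⁶×40×525 = 0.1848 mm and elastic change from P = 13780×525/(375×105×10³) = 0.1838 mm; these oppose, so the net change is 0.00101 mm (segment lengthens).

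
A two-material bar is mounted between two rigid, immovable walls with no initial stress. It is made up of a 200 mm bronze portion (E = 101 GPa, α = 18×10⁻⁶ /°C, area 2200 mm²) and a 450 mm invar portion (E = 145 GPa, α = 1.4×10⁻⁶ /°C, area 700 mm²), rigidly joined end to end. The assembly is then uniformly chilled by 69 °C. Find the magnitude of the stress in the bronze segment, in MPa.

With the walls removed the bar would change length by δ_free = Σ αᵢΔT Lᵢ = 18×10⁻⁶×69×200 + 1.4×10⁻⁶×69×450 = 0.2919 mm.
The rigid supports impose zero overall length change; the single axial force P common to all segments must satisfy P Σ Lᵢ/(AᵢEᵢ) = δ_free.
Σ Lᵢ/(AᵢEᵢ) = 200/(2200×101×10³) + 450/(700×145×10³) = 5.334×10⁻⁶ mm/N.
So P = 0.2919 / 5.334×10⁻⁶ = 54.72 kN, tensile.
σ_{bronze} = P / A = 54720 / 2200 = 24.87 MPa.

σ ≈ 24.9 MPa (tensile)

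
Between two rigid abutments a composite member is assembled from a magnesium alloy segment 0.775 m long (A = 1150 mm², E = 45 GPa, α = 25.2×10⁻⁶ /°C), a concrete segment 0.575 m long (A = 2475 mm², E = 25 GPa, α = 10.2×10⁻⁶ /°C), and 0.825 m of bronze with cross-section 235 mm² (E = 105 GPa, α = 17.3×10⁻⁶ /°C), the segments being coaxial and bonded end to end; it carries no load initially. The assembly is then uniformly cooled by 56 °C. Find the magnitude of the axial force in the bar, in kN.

If the supports were absent, the total length change would be Σ αᵢΔT Lᵢ = 25.2×10⁻⁶×56×775 + 10.2×10⁻⁶×56×575 + 17.3×10⁻⁶×56×825 = 2.221 mm.
The rigid supports impose zero overall length change; the single axial force P common to all segments must satisfy P Σ Lᵢ/(AᵢEᵢ) = δ_free.
The series flexibility is Σ Lᵢ/(AᵢEᵢ) = 775/(1150×45×10³) + 575/(2475×25×10³) + 825/(235×105×10³) = 5.77×10⁻⁵ mm/N.
P = 2.221 / 5.77×10⁻⁵ = 38500 N = 38.5 kN, tensile.

P ≈ 38.5 kN (tensile)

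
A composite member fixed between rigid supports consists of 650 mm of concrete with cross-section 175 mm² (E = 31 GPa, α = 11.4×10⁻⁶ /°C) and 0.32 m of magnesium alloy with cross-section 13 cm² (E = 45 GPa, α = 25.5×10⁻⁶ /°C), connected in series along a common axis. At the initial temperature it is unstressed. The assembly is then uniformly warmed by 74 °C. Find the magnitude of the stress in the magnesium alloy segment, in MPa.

σ ≈ 7.07 MPa (compressive)

Free thermal expansion of the whole bar: Σ αᵢΔT Lᵢ = 11.4×10⁻⁶×74×650 + 25.5×10⁻⁶×74×320 = 1.152 mm.
Since the ends are fixed, an axial force P builds up, equal in every segment, with P · Σ Lᵢ/(AᵢEᵢ) = δ_free.
The series flexibility is Σ Lᵢ/(AᵢEᵢ) = 650/(175×31×10³) + 320/(1300×45×10³) = 0.0001253 mm/N.
Hence P = δ_free / Σ(L/AE) = 1.152/0.0001253 = 9.196 kN (compressive).
σ_{magnesium alloy} = P / A = 9196 / 1300 = 7.074 MPa.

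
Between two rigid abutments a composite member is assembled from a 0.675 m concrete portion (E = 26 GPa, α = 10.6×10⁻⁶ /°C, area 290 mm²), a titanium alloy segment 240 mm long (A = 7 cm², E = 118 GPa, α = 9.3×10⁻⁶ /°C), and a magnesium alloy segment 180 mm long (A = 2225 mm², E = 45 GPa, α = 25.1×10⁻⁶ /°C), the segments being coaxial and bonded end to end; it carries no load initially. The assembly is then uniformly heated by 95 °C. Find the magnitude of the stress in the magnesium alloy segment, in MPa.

With the walls removed the bar would change length by δ_free = Σ αᵢΔT Lᵢ = 10.6×10⁻⁶×95×675 + 9.3×10⁻⁶×95×240 + 25.1×10⁻⁶×95×180 = 1.321 mm.
The walls prevent any net length change, so an axial force P (same in every segment) develops. Compatibility: P · Σ Lᵢ/(AᵢEᵢ) = δ_free.
Σ Lᵢ/(AᵢEᵢ) = 675/(290×26×10³) + 240/(700×118×10³) + 180/(2225×45×10³) = 9.423×10⁻⁵ mm/N.
So P = 1.321 / 9.423×10⁻⁵ = 14.02 kN, compressive.
σ_{magnesium alloy} = P / A = 14020 / 2225 = 6.301 MPa.

σ ≈ 6.3 MPa (compressive)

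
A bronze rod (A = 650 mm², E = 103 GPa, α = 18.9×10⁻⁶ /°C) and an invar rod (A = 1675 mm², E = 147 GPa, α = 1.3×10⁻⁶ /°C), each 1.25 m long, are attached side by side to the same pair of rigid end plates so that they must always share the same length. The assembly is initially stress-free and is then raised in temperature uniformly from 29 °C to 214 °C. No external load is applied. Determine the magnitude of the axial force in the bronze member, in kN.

P ≈ 171 kN (compressive in the bronze)

Equilibrium of a rigid end plate with no external load gives equal and opposite internal forces ±P in the two members. Since α_{bronze} > α_{invar}, heating drives the bronze into compression and the invar into tension.
Setting the final lengths equal and cancelling L: (α₁ − α₂)ΔT = P/(A₁E₁) + P/(A₂E₂).
|α₁ − α₂|·ΔT = 17.6×10⁻⁶ × 185 = 0.003256.
1/(A₁E₁) + 1/(A₂E₂) = 1/(650×103×10³) + 1/(1675×147×10³) = 1.9×10⁻⁸ N⁻¹.
So P = 0.003256 / 1.9×10⁻⁸ = 171.4 kN.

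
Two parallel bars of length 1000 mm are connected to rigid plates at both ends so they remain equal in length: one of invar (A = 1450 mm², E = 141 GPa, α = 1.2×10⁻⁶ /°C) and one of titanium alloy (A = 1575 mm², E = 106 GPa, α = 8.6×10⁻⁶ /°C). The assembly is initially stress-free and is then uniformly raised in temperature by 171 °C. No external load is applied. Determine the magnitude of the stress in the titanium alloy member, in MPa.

Equilibrium of a rigid end plate with no external load gives equal and opposite internal forces ±P in the two members. Since α_{titanium alloy} > α_{invar}, heating drives the titanium alloy into compression and the invar into tension.
Setting the final lengths equal and cancelling L: (α₁ − α₂)ΔT = P/(A₁E₁) + P/(A₂E₂).
|α₁ − α₂|·ΔT = 7.4×10⁻⁶ × 171 = 0.001265.
1/(A₁E₁) + 1/(A₂E₂) = 1/(1450×141×10³) + 1/(1575×106×10³) = 1.088×10⁻⁸ N⁻¹.
P = 0.001265 / 1.088×10⁻⁸ = 116300 N = 116.3 kN.
σ_{titanium alloy} = P/A₂ = 116300/1575 = 73.84 MPa, compressive.

σ ≈ 73.8 MPa (compressive)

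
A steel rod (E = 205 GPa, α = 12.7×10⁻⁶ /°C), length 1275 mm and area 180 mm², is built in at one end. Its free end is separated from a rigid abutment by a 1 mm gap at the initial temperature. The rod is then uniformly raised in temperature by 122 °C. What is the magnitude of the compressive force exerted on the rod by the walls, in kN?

P ≈ 28.2 kN

Unrestrained expansion: δ_free = αΔT L = 12.7×10⁻⁶ × 122 × 1275 = 1.975 mm.
The gap closes (δ_free > 1 mm) and the wall then resists a further 1.975 − 1 = 0.9755 mm of expansion.
Compatibility: PL/(AE) = 0.9755 mm, so σ = P/A = E × (0.9755/1275) = 156.8 MPa.
P = σA = 156.8 × 180 = 28.23 kN.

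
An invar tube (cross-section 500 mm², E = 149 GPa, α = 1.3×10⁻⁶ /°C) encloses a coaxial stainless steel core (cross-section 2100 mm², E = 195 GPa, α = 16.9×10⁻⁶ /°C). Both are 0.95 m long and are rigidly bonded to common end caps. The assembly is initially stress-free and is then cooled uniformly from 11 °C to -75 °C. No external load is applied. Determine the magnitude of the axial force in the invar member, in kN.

The stainless steel has the larger α, so on cooling it would change length more than the invar if both were free. The rigid plates force a common final length, so the stainless steel is put into tension and the invar into compression, with equal and opposite forces P (no external load).
Setting the final lengths equal and cancelling L: (α₁ − α₂)ΔT = P/(A₁E₁) + P/(A₂E₂).
|α₁ − α₂|·ΔT = 15.6×10⁻⁶ × 86 = 0.001342.
1/(A₁E₁) + 1/(A₂E₂) = 1/(500×149×10³) + 1/(2100×195×10³) = 1.586×10⁻⁸ N⁻¹.
So P = 0.001342 / 1.586×10⁻⁸ = 84.56 kN.

P ≈ 84.6 kN (compressive in the invar)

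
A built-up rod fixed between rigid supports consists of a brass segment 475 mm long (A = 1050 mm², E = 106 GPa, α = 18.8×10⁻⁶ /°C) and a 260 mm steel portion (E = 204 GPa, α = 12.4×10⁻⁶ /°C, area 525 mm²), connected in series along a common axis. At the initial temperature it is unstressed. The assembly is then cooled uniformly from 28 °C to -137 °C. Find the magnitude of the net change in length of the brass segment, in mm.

With the walls removed the bar would change length by δ_free = Σ αᵢΔT Lᵢ = 18.8×10⁻⁶×165×475 + 12.4×10⁻⁶×165×260 = 2.005 mm.
The walls prevent any net length change, so an axial force P (same in every segment) develops. Compatibility: P · Σ Lᵢ/(AᵢEᵢ) = δ_free.
Σ Lᵢ/(AᵢEᵢ) = 475/(1050×106×10³) + 260/(525×204×10³) = 6.695×10⁻⁶ mm/N.
P = 2.005 / 6.695×10⁻⁶ = 299500 N = 299.5 kN, tensile.
For the brass segment, free thermal change = 18.8×10⁻⁶×165×475 = 1.473 mm and elastic change from P = 299500×475/(1050×106×10³) = 1.278 mm; these oppose, so the net change is 0.195 mm (segment shortens).

|ΔL| ≈ 0.195 mm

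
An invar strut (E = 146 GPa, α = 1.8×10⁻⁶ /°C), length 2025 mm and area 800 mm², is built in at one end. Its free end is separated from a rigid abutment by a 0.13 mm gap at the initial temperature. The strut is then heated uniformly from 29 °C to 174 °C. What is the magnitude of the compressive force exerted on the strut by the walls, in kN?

P ≈ 23 kN

Unrestrained expansion: δ_free = αΔT L = 1.8×10⁻⁶ × 145 × 2025 = 0.5285 mm.
After closing the 0.13 mm clearance, 0.5285 − 0.13 = 0.3985 mm of expansion remains to be suppressed by the wall.
So σ = E(δ_free − g)/L = 146×10³ × 0.3985/2025 = 28.73 MPa.
P = σA = 28.73 × 800 = 22.99 kN.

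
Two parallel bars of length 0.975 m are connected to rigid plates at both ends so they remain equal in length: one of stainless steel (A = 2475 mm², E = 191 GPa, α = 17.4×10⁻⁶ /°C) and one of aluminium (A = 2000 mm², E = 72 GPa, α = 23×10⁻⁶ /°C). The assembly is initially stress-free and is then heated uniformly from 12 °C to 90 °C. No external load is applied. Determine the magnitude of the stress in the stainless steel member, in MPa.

Both members must finish at the same length. With the larger α, the aluminium tends to over-expand; the plates restrain it, putting the aluminium in compression and the stainless steel in tension. With no external load the two internal forces are equal and opposite, magnitude P.
Setting the final lengths equal and cancelling L: (α₁ − α₂)ΔT = P/(A₁E₁) + P/(A₂E₂).
|α₁ − α₂|·ΔT = 5.6×10⁻⁶ × 78 = 0.0004368.
1/(A₁E₁) + 1/(A₂E₂) = 1/(2475×191×10³) + 1/(2000×72×10³) = 9.06×10⁻⁹ N⁻¹.
P = 0.0004368 / 9.06×10⁻⁹ = 48210 N = 48.21 kN.
σ_{stainless steel} = P/A₁ = 48210/2475 = 19.48 MPa, tensile.

σ ≈ 19.5 MPa (tensile)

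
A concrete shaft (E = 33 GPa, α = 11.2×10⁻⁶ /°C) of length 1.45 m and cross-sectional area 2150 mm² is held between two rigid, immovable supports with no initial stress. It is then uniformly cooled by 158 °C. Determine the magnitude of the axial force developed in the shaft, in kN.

P ≈ 126 kN (tensile)

With zero net strain, σ = E·αΔT = 33 GPa × 11.2×10⁻⁶ × 158 = 58.4 MPa.
Then P = σA = 58.4 × 2150 mm² = 125.6 kN, tensile.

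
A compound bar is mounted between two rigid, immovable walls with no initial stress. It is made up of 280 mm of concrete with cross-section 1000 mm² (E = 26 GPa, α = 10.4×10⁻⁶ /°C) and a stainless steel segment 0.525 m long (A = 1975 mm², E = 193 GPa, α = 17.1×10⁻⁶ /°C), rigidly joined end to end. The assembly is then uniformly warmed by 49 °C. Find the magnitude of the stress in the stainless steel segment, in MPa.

σ ≈ 24.3 MPa (compressive)

If the supports were absent, the total length change would be Σ αᵢΔT Lᵢ = 10.4×10⁻⁶×49×280 + 17.1×10⁻⁶×49×525 = 0.5826 mm.
Since the ends are fixed, an axial force P builds up, equal in every segment, with P · Σ Lᵢ/(AᵢEᵢ) = δ_free.
The series flexibility is Σ Lᵢ/(AᵢEᵢ) = 280/(1000×26×10³) + 525/(1975×193×10³) = 1.215×10⁻⁵ mm/N.
So P = 0.5826 / 1.215×10⁻⁵ = 47.96 kN, compressive.
σ_{stainless steel} = P / A = 47960 / 1975 = 24.29 MPa.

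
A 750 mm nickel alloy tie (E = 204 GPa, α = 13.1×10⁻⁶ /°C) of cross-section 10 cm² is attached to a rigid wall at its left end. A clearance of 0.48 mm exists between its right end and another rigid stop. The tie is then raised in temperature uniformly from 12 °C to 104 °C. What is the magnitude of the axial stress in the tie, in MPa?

σ ≈ 115 MPa (compressive)

Free thermal elongation = αΔT L = 13.1×10⁻⁶ × 92 × 750 = 0.9039 mm.
This exceeds the 0.48 mm gap, so the wall pushes back. The portion of expansion that must be recovered elastically is δ_free − gap = 0.9039 − 0.48 = 0.4239 mm.
So σ = E(δ_free − g)/L = 204×10³ × 0.4239/750 = 115.3 MPa.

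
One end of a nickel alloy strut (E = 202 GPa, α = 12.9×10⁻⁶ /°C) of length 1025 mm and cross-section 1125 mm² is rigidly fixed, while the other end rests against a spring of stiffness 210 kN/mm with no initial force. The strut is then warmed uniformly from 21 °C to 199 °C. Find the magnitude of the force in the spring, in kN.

If the spring were absent the strut would lengthen by αΔT L = 12.9×10⁻⁶ × 178 × 1025 = 2.354 mm.
With a force P in the spring, the elastic change of the strut is PL/(AE) and that of the spring is P/k; compatibility requires their sum to equal δ_free.
So P = δ_free / [L/(AE) + 1/k] = 2.354 / [ 1025/(1125×202×10³) + 1/(210×10³) ].
P = 2.354 / 9.272×10⁻⁶ = 253800 N.

P ≈ 254 kN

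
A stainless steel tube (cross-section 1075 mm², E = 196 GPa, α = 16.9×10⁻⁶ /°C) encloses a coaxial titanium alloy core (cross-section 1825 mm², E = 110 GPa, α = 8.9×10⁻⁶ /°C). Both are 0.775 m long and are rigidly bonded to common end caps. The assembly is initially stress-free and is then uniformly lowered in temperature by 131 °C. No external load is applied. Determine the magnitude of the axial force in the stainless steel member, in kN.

Both members must finish at the same length. With the larger α, the stainless steel tends to over-contract; the plates restrain it, putting the stainless steel in tension and the titanium alloy in compression. With no external load the two internal forces are equal and opposite, magnitude P.
Compatibility of the two members (thermal + elastic change equal): (α₁ − α₂)ΔT = P·[1/(A₁E₁) + 1/(A₂E₂)].
|α₁ − α₂|·ΔT = 8×10⁻⁶ × 131 = 0.001048.
1/(A₁E₁) + 1/(A₂E₂) = 1/(1075×196×10³) + 1/(1825×110×10³) = 9.727×10⁻⁹ N⁻¹.
P = 0.001048 / 9.727×10⁻⁹ = 107700 N = 107.7 kN.

P ≈ 108 kN (tensile in the stainless steel)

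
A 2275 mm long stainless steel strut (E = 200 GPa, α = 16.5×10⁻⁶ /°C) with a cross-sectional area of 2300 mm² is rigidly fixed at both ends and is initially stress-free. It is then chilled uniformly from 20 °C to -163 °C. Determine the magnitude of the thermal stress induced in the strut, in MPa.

σ ≈ 604 MPa (tensile)

With length fixed, the mechanical strain must cancel the thermal strain αΔT = 16.5×10⁻⁶ × 183 = 3019.5×10⁻⁶.
σ = EαΔT = 200×10³ × 16.5×10⁻⁶ × 183 = 603.9 MPa (tensile; the strut is trying to contract).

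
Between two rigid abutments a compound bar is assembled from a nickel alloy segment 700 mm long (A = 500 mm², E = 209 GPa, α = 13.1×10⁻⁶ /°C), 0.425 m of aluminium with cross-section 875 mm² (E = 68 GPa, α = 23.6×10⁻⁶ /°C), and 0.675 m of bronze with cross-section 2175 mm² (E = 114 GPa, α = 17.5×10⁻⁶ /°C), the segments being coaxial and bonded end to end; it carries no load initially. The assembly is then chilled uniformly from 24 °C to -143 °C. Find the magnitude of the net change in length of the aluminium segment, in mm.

If the supports were absent, the total length change would be Σ αᵢΔT Lᵢ = 13.1×10⁻⁶×167×700 + 23.6×10⁻⁶×167×425 + 17.5×10⁻⁶×167×675 = 5.179 mm.
The walls prevent any net length change, so an axial force P (same in every segment) develops. Compatibility: P · Σ Lᵢ/(AᵢEᵢ) = δ_free.
Σ Lᵢ/(AᵢEᵢ) = 700/(500×209×10³) + 425/(875×68×10³) + 675/(2175×114×10³) = 1.656×10⁻⁵ mm/N.
So P = 5.179 / 1.656×10⁻⁵ = 312.7 kN, tensile.
For the aluminium segment, free thermal change = 23.6×10⁻⁶×167×425 = 1.675 mm and elastic change from P = 312700×425/(875×68×10³) = 2.233 mm; these oppose, so the net change is 0.558 mm (segment lengthens).

|ΔL| ≈ 0.558 mm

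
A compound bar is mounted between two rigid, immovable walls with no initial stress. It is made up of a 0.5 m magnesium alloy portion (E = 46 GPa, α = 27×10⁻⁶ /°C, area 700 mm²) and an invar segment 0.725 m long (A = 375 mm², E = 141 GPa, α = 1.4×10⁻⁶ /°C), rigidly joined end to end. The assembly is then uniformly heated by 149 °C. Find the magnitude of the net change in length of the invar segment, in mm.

|ΔL| ≈ 0.863 mm

Free thermal expansion of the whole bar: Σ αᵢΔT Lᵢ = 27×10⁻⁶×149×500 + 1.4×10⁻⁶×149×725 = 2.163 mm.
The walls prevent any net length change, so an axial force P (same in every segment) develops. Compatibility: P · Σ Lᵢ/(AᵢEᵢ) = δ_free.
The series flexibility is Σ Lᵢ/(AᵢEᵢ) = 500/(700×46×10³) + 725/(375×141×10³) = 2.924×10⁻⁵ mm/N.
So P = 2.163 / 2.924×10⁻⁵ = 73.97 kN, compressive.
For the invar segment, free thermal change = 1.4×10⁻⁶×149×725 = 0.1512 mm and elastic change from P = 73970×725/(375×141×10³) = 1.014 mm; these oppose, so the net change is 0.863 mm (segment shortens).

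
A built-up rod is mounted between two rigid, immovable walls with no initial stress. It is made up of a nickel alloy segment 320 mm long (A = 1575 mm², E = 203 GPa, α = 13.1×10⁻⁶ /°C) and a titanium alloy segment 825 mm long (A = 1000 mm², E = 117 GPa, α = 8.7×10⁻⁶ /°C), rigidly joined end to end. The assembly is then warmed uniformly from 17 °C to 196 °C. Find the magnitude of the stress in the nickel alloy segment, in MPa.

σ ≈ 160 MPa (compressive)

With the walls removed the bar would change length by δ_free = Σ αᵢΔT Lᵢ = 13.1×10⁻⁶×179×320 + 8.7×10⁻⁶×179×825 = 2.035 mm.
The rigid supports impose zero overall length change; the single axial force P common to all segments must satisfy P Σ Lᵢ/(AᵢEᵢ) = δ_free.
Σ Lᵢ/(AᵢEᵢ) = 320/(1575×203×10³) + 825/(1000×117×10³) = 8.052×10⁻⁶ mm/N.
So P = 2.035 / 8.052×10⁻⁶ = 252.7 kN, compressive.
σ_{nickel alloy} = P / A = 252700 / 1575 = 160.5 MPa.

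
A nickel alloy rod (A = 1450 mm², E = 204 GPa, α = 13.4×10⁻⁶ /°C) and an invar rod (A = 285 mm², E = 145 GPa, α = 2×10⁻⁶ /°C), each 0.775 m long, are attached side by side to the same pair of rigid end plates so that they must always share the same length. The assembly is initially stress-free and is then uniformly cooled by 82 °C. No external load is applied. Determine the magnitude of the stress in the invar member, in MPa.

σ ≈ 119 MPa (compressive)

Equilibrium of a rigid end plate with no external load gives equal and opposite internal forces ±P in the two members. Since α_{nickel alloy} > α_{invar}, cooling drives the nickel alloy into tension and the invar into compression.
Equating the net (thermal + elastic) strains gives |α₁ − α₂|·ΔT = P·[1/(A₁E₁) + 1/(A₂E₂)].
|α₁ − α₂|·ΔT = 11.4×10⁻⁶ × 82 = 0.0009348.
1/(A₁E₁) + 1/(A₂E₂) = 1/(1450×204×10³) + 1/(285×145×10³) = 2.758×10⁻⁸ N⁻¹.
P = 0.0009348 / 2.758×10⁻⁸ = 33900 N = 33.9 kN.
σ_{invar} = P/A₂ = 33900/285 = 118.9 MPa, compressive.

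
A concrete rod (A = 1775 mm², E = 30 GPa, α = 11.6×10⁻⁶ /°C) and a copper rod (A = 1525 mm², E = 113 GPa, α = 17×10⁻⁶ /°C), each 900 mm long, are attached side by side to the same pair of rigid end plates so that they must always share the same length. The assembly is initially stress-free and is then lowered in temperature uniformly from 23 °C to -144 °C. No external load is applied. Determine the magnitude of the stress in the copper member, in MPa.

σ ≈ 24.1 MPa (tensile)

Both members must finish at the same length. With the larger α, the copper tends to over-contract; the plates restrain it, putting the copper in tension and the concrete in compression. With no external load the two internal forces are equal and opposite, magnitude P.
Setting the final lengths equal and cancelling L: (α₁ − α₂)ΔT = P/(A₁E₁) + P/(A₂E₂).
|α₁ − α₂|·ΔT = 5.4×10⁻⁶ × 167 = 0.0009018.
1/(A₁E₁) + 1/(A₂E₂) = 1/(1775×30×10³) + 1/(1525×113×10³) = 2.458×10⁻⁸ N⁻¹.
So P = 0.0009018 / 2.458×10⁻⁸ = 36.68 kN.
σ_{copper} = P/A₂ = 36680/1525 = 24.06 MPa, tensile.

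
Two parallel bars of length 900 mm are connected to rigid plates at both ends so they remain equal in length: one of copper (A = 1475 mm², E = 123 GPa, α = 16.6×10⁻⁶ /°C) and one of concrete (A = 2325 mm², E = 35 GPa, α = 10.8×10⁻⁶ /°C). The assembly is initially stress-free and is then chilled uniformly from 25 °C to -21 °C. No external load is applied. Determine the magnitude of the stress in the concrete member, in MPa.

σ ≈ 6.45 MPa (compressive)

Both members must finish at the same length. With the larger α, the copper tends to over-contract; the plates restrain it, putting the copper in tension and the concrete in compression. With no external load the two internal forces are equal and opposite, magnitude P.
Setting the final lengths equal and cancelling L: (α₁ − α₂)ΔT = P/(A₁E₁) + P/(A₂E₂).
|α₁ − α₂|·ΔT = 5.8×10⁻⁶ × 46 = 0.0002668.
1/(A₁E₁) + 1/(A₂E₂) = 1/(1475×123×10³) + 1/(2325×35×10³) = 1.78×10⁻⁸ N⁻¹.
P = 0.0002668 / 1.78×10⁻⁸ = 14990 N = 14.99 kN.
σ_{concrete} = P/A₂ = 14990/2325 = 6.447 MPa, compressive.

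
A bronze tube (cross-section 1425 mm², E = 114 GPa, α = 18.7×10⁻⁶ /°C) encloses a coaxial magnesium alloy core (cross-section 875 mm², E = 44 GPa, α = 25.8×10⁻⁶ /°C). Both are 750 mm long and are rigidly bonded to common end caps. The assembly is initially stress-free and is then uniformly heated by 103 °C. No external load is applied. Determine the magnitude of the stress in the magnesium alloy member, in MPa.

σ ≈ 26 MPa (compressive)

Both members must finish at the same length. With the larger α, the magnesium alloy tends to over-expand; the plates restrain it, putting the magnesium alloy in compression and the bronze in tension. With no external load the two internal forces are equal and opposite, magnitude P.
Setting the final lengths equal and cancelling L: (α₁ − α₂)ΔT = P/(A₁E₁) + P/(A₂E₂).
|α₁ − α₂|·ΔT = 7.1×10⁻⁶ × 103 = 0.0007313.
1/(A₁E₁) + 1/(A₂E₂) = 1/(1425×114×10³) + 1/(875×44×10³) = 3.213×10⁻⁸ N⁻¹.
So P = 0.0007313 / 3.213×10⁻⁸ = 22.76 kN.
σ_{magnesium alloy} = P/A₂ = 22760/875 = 26.01 MPa, compressive.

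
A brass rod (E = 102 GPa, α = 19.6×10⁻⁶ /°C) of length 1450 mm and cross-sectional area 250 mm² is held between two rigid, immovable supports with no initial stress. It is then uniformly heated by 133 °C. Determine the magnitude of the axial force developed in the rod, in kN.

With zero net strain, σ = E·αΔT = 102 GPa × 19.6×10⁻⁶ × 133 = 265.9 MPa.
Axial force P = σA = 265.9 × 250 = 66470 N = 66.47 kN, compressive.

P ≈ 66.5 kN (compressive)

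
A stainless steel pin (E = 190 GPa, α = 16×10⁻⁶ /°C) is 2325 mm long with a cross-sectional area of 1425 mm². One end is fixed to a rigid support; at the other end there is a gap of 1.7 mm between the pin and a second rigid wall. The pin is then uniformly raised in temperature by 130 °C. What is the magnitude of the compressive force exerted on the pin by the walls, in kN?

Unrestrained expansion: δ_free = αΔT L = 16×10⁻⁶ × 130 × 2325 = 4.836 mm.
After closing the 1.7 mm clearance, 4.836 − 1.7 = 3.136 mm of expansion remains to be suppressed by the wall.
That suppressed elongation corresponds to σ = E·Δ/L = 190×10³ × 3.136/2325 = 256.3 MPa.
P = σA = 256.3 × 1425 = 365.2 kN.

P ≈ 365 kN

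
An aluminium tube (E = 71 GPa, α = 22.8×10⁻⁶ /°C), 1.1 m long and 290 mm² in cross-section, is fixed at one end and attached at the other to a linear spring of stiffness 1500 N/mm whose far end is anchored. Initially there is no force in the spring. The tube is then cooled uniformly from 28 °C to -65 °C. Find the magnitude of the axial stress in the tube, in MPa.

σ ≈ 11.2 MPa (tensile)

The unrestrained thermal change is αΔT L = 22.8×10⁻⁶ × 93 × 1100 = 2.332 mm.
Let P be the tensile force in the spring. The tube extends elastically by PL/(AE) and the spring stretches by P/k; together these equal δ_free.
So P = δ_free / [L/(AE) + 1/k] = 2.332 / [ 1100/(290×71×10³) + 1/(1500) ].
P = 2.332 / 0.0007201 = 3239 N.
σ = P/A = 3239/290 = 11.17 MPa.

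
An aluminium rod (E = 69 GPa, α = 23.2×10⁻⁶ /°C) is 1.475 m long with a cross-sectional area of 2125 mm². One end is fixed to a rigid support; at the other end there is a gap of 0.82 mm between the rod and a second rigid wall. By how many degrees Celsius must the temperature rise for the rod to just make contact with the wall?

The gap closes when αΔT L = 0.82 mm, since the rod is still unstressed at that instant.
So ΔT = g/(αL) = 0.82/(23.2×10⁻⁶ × 1475) = 23.96 °C.

ΔT ≈ 24 °C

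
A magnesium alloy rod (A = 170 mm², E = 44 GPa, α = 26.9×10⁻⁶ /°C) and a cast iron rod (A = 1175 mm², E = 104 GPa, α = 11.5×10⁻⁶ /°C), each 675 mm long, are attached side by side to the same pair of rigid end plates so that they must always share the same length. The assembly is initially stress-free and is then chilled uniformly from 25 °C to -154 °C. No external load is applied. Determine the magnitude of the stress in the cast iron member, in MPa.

Equilibrium of a rigid end plate with no external load gives equal and opposite internal forces ±P in the two members. Since α_{magnesium alloy} > α_{cast iron}, cooling drives the magnesium alloy into tension and the cast iron into compression.
Compatibility of the two members (thermal + elastic change equal): (α₁ − α₂)ΔT = P·[1/(A₁E₁) + 1/(A₂E₂)].
|α₁ − α₂|·ΔT = 15.4×10⁻⁶ × 179 = 0.002757.
1/(A₁E₁) + 1/(A₂E₂) = 1/(170×44×10³) + 1/(1175×104×10³) = 1.419×10⁻⁷ N⁻¹.
P = 0.002757 / 1.419×10⁻⁷ = 19430 N = 19.43 kN.
σ_{cast iron} = P/A₂ = 19430/1175 = 16.54 MPa, compressive.

σ ≈ 16.5 MPa (compressive)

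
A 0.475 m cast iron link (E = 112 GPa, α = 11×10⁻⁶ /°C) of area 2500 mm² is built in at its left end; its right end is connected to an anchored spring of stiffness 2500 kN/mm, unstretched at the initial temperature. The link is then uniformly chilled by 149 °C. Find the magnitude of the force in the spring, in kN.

P ≈ 371 kN

The unrestrained thermal change is αΔT L = 11×10⁻⁶ × 149 × 475 = 0.7785 mm.
With a force P in the spring, the elastic change of the link is PL/(AE) and that of the spring is P/k; compatibility requires their sum to equal δ_free.
So P = δ_free / [L/(AE) + 1/k] = 0.7785 / [ 475/(2500×112×10³) + 1/(2500×10³) ].
P = 0.7785 / 2.096×10⁻⁶ = 371400 N.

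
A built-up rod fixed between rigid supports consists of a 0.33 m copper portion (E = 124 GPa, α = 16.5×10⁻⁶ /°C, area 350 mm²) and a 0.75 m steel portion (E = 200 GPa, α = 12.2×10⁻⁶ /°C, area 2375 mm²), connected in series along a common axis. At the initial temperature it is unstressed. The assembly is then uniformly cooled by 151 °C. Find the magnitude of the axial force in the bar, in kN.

P ≈ 240 kN (tensile)

With the walls removed the bar would change length by δ_free = Σ αᵢΔT Lᵢ = 16.5×10⁻⁶×151×330 + 12.2×10⁻⁶×151×750 = 2.204 mm.
Since the ends are fixed, an axial force P builds up, equal in every segment, with P · Σ Lᵢ/(AᵢEᵢ) = δ_free.
Σ Lᵢ/(AᵢEᵢ) = 330/(350×124×10³) + 750/(2375×200×10³) = 9.183×10⁻⁶ mm/N.
P = 2.204 / 9.183×10⁻⁶ = 240000 N = 240 kN, tensile.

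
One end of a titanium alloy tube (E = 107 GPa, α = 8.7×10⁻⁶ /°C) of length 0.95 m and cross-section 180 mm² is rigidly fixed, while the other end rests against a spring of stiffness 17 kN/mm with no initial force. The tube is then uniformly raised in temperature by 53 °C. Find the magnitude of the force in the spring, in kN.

Free thermal expansion: δ_free = αΔT L = 8.7×10⁻⁶ × 53 × 950 = 0.438 mm.
With a force P in the spring, the elastic change of the tube is PL/(AE) and that of the spring is P/k; compatibility requires their sum to equal δ_free.
P [ L/(AE) + 1/k ] = δ_free → P [ 950/(180×107×10³) + 1/(17×10³) ] = 0.438.
P = 0.438 / 0.0001081 = 4050 N.

P ≈ 4.05 kN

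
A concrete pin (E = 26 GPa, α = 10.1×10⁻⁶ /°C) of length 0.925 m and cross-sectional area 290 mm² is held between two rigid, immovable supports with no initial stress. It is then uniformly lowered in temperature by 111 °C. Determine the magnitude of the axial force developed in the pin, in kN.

P ≈ 8.45 kN (tensile)

The ends cannot move, so σ = EαΔT = 26×10³ × 10.1×10⁻⁶ × 111 = 29.15 MPa.
P = AEαΔT = 290 × 26×10³ × 10.1×10⁻⁶ × 111 = 8.453 kN (tensile).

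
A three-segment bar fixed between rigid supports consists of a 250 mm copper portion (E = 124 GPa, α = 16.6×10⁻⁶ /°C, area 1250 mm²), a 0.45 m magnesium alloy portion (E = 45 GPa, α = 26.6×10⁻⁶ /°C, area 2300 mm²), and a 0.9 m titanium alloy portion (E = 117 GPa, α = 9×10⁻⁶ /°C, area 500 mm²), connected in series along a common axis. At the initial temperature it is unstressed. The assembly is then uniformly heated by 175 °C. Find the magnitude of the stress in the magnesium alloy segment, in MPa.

With the walls removed the bar would change length by δ_free = Σ αᵢΔT Lᵢ = 16.6×10⁻⁶×175×250 + 26.6×10⁻⁶×175×450 + 9×10⁻⁶×175×900 = 4.239 mm.
The walls prevent any net length change, so an axial force P (same in every segment) develops. Compatibility: P · Σ Lᵢ/(AᵢEᵢ) = δ_free.
The series flexibility is Σ Lᵢ/(AᵢEᵢ) = 250/(1250×124×10³) + 450/(2300×45×10³) + 900/(500×117×10³) = 2.135×10⁻⁵ mm/N.
Hence P = δ_free / Σ(L/AE) = 4.239/2.135×10⁻⁵ = 198.6 kN (compressive).
σ_{magnesium alloy} = P / A = 198600 / 2300 = 86.33 MPa.

σ ≈ 86.3 MPa (compressive)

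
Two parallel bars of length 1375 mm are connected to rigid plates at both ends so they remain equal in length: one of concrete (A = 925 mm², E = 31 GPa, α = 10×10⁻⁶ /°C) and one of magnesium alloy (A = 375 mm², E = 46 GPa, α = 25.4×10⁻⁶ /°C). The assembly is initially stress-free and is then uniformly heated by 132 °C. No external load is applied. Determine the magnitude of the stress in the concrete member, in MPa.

The magnesium alloy has the larger α, so on heating it would change length more than the concrete if both were free. The rigid plates force a common final length, so the magnesium alloy is put into compression and the concrete into tension, with equal and opposite forces P (no external load).
Equating the net (thermal + elastic) strains gives |α₁ − α₂|·ΔT = P·[1/(A₁E₁) + 1/(A₂E₂)].
|α₁ − α₂|·ΔT = 15.4×10⁻⁶ × 132 = 0.002033.
1/(A₁E₁) + 1/(A₂E₂) = 1/(925×31×10³) + 1/(375×46×10³) = 9.284×10⁻⁸ N⁻¹.
So P = 0.002033 / 9.284×10⁻⁸ = 21.89 kN.
σ_{concrete} = P/A₁ = 21890/925 = 23.67 MPa, tensile.

σ ≈ 23.7 MPa (tensile)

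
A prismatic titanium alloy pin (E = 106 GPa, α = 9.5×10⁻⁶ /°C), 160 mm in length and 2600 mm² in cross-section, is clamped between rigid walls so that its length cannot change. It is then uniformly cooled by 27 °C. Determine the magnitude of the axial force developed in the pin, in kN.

With zero net strain, σ = E·αΔT = 106 GPa × 9.5×10⁻⁶ × 27 = 27.19 MPa.
P = AEαΔT = 2600 × 106×10³ × 9.5×10⁻⁶ × 27 = 70.69 kN (tensile).

P ≈ 70.7 kN (tensile)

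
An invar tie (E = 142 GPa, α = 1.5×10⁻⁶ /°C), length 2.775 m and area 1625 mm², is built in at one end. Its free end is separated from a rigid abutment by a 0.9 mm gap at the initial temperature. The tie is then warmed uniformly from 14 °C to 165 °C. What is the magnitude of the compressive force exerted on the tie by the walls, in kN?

P ≈ 0 kN

Free thermal elongation = αΔT L = 1.5×10⁻⁶ × 151 × 2775 = 0.6285 mm.
Since δ_free = 0.629 mm is less than the 0.9 mm gap, the tie never touches the wall. No axial force develops.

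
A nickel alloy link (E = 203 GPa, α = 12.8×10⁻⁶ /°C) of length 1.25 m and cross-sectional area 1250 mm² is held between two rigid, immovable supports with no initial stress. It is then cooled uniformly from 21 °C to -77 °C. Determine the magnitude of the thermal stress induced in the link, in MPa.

Because both ends are immovable the net strain is zero, and the suppressed thermal strain is αΔT = 12.8×10⁻⁶ × 98 = 1254.4×10⁻⁶.
Hence σ = E·αΔT = 203×10³ × 1254.4×10⁻⁶ = 254.6 MPa, tensile.

σ ≈ 255 MPa (tensile)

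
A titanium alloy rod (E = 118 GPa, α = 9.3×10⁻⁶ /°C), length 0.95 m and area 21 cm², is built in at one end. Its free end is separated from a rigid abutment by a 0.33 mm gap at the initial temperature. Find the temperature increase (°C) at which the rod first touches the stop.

ΔT ≈ 37.4 °C

The gap closes when αΔT L = 0.33 mm, since the rod is still unstressed at that instant.
So ΔT = g/(αL) = 0.33/(9.3×10⁻⁶ × 950) = 37.35 °C.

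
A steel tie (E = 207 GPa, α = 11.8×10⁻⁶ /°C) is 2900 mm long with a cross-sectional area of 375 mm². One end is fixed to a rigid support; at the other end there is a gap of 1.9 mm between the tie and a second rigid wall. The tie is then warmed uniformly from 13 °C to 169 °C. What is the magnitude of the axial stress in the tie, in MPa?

If the wall were absent the tie would grow by αΔT L = 11.8×10⁻⁶ × 156 × 2900 = 5.338 mm.
After closing the 1.9 mm clearance, 5.338 − 1.9 = 3.438 mm of expansion remains to be suppressed by the wall.
So σ = E(δ_free − g)/L = 207×10³ × 3.438/2900 = 245.4 MPa.

σ ≈ 245 MPa (compressive)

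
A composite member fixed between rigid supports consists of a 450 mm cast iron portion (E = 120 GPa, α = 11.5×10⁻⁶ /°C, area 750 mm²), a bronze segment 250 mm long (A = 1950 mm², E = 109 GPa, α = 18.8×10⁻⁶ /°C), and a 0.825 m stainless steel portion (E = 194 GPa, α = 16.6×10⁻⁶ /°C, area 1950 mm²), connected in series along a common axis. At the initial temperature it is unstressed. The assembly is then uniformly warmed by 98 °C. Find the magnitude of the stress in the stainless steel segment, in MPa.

σ ≈ 142 MPa (compressive)

If the supports were absent, the total length change would be Σ αᵢΔT Lᵢ = 11.5×10⁻⁶×98×450 + 18.8×10⁻⁶×98×250 + 16.6×10⁻⁶×98×825 = 2.31 mm.
The rigid supports impose zero overall length change; the single axial force P common to all segments must satisfy P Σ Lᵢ/(AᵢEᵢ) = δ_free.
Σ Lᵢ/(AᵢEᵢ) = 450/(750×120×10³) + 250/(1950×109×10³) + 825/(1950×194×10³) = 8.357×10⁻⁶ mm/N.
Hence P = δ_free / Σ(L/AE) = 2.31/8.357×10⁻⁶ = 276.4 kN (compressive).
σ_{stainless steel} = P / A = 276400 / 1950 = 141.7 MPa.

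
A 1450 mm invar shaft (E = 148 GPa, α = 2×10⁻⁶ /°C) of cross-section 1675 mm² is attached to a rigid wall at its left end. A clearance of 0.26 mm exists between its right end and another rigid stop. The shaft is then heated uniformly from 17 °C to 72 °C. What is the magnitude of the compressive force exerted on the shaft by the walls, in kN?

Free thermal elongation = αΔT L = 2×10⁻⁶ × 55 × 1450 = 0.1595 mm.
Since δ_free = 0.159 mm is less than the 0.26 mm gap, the shaft never touches the wall. No axial force develops.

P ≈ 0 kN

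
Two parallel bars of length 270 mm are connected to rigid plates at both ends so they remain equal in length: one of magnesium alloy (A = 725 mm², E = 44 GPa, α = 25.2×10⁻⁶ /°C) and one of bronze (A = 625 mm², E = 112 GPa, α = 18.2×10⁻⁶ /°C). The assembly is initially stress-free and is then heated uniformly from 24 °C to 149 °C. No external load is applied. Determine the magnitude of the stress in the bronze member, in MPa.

Both members must finish at the same length. With the larger α, the magnesium alloy tends to over-expand; the plates restrain it, putting the magnesium alloy in compression and the bronze in tension. With no external load the two internal forces are equal and opposite, magnitude P.
Setting the final lengths equal and cancelling L: (α₁ − α₂)ΔT = P/(A₁E₁) + P/(A₂E₂).
|α₁ − α₂|·ΔT = 7×10⁻⁶ × 125 = 0.000875.
1/(A₁E₁) + 1/(A₂E₂) = 1/(725×44×10³) + 1/(625×112×10³) = 4.563×10⁻⁸ N⁻¹.
P = 0.000875 / 4.563×10⁻⁸ = 19170 N = 19.17 kN.
σ_{bronze} = P/A₂ = 19170/625 = 30.68 MPa, tensile.

σ ≈ 30.7 MPa (tensile)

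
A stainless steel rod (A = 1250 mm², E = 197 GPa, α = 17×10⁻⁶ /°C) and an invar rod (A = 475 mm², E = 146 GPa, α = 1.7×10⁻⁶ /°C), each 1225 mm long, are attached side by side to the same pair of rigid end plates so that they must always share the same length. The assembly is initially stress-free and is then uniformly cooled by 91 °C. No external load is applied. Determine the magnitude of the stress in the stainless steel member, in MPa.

The stainless steel has the larger α, so on cooling it would change length more than the invar if both were free. The rigid plates force a common final length, so the stainless steel is put into tension and the invar into compression, with equal and opposite forces P (no external load).
Compatibility of the two members (thermal + elastic change equal): (α₁ − α₂)ΔT = P·[1/(A₁E₁) + 1/(A₂E₂)].
|α₁ − α₂|·ΔT = 15.3×10⁻⁶ × 91 = 0.001392.
1/(A₁E₁) + 1/(A₂E₂) = 1/(1250×197×10³) + 1/(475×146×10³) = 1.848×10⁻⁸ N⁻¹.
P = 0.001392 / 1.848×10⁻⁸ = 75340 N = 75.34 kN.
σ_{stainless steel} = P/A₁ = 75340/1250 = 60.27 MPa, tensile.

σ ≈ 60.3 MPa (tensile)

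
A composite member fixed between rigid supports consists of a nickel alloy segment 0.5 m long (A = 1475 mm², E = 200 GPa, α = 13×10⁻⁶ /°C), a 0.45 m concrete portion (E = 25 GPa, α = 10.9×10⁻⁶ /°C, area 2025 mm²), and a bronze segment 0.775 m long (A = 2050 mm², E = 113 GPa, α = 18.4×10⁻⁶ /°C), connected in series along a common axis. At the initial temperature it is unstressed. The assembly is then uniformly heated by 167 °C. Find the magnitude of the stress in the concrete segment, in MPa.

σ ≈ 152 MPa (compressive)

Free thermal expansion of the whole bar: Σ αᵢΔT Lᵢ = 13×10⁻⁶×167×500 + 10.9×10⁻⁶×167×450 + 18.4×10⁻⁶×167×775 = 4.286 mm.
The walls prevent any net length change, so an axial force P (same in every segment) develops. Compatibility: P · Σ Lᵢ/(AᵢEᵢ) = δ_free.
Σ Lᵢ/(AᵢEᵢ) = 500/(1475×200×10³) + 450/(2025×25×10³) + 775/(2050×113×10³) = 1.393×10⁻⁵ mm/N.
So P = 4.286 / 1.393×10⁻⁵ = 307.7 kN, compressive.
σ_{concrete} = P / A = 307700 / 2025 = 152 MPa.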